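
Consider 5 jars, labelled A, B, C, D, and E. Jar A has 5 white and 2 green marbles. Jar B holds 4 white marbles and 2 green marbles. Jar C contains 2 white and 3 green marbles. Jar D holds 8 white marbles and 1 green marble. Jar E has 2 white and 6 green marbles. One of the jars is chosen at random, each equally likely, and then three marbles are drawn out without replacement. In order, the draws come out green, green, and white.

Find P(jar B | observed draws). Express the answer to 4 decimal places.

For each hypothesis, P(data | H) works out to: P(data | jar A) = (2/7)(1/6)(5/5) = 1/21; P(data | jar B) = (2/6)(1/5)(4/4) = 1/15; P(data | jar C) = (3/5)(2/4)(2/3) = 1/5; P(data | jar D) = (1/9)(0/8) = 0; P(data | jar E) = (6/8)(5/7)(2/6) = 5/28.
Weighting by the prior gives 1/5 · 1/21 = 1/105, 1/5 · 1/15 = 1/75, 1/5 · 1/5 = 1/25, 1/5 · 0 = 0, 1/5 · 5/28 = 1/28; with total 69/700.
Hence P(jar B | data) = (1/75) / (69/700) = 28/207.

0.1353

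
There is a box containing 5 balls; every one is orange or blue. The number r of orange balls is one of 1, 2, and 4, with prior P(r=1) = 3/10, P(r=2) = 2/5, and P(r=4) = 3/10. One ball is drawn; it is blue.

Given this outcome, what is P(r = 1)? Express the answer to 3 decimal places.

The likelihood of this draw under each hypothesis: P(data | r = 1) = (4/5) = 4/5; P(data | r = 2) = (3/5) = 3/5; P(data | r = 4) = (1/5) = 1/5.
Weighting by the prior gives 3/10 · 4/5 = 6/25, 2/5 · 3/5 = 6/25, 3/10 · 1/5 = 3/50; with total 27/50.
So P(r = 1 | data) = (6/25) / (27/50) = 4/9.

0.444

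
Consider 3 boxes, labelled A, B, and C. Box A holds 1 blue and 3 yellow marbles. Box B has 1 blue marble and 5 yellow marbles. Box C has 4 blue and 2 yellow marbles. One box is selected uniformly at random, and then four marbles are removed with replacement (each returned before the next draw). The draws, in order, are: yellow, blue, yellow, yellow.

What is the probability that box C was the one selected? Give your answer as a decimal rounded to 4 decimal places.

0.1090

Under each hypothesis, the probability of the observed sequence is: P(data | box A) = (3/4)(1/4)(3/4)(3/4) = 0.10547; P(data | box B) = (5/6)(1/6)(5/6)(5/6) = 0.096451; P(data | box C) = (2/6)(4/6)(2/6)(2/6) = 0.024691.
The prior-weighted likelihoods are 1/3 · 0.10547 = 0.035156, 1/3 · 0.096451 = 0.03215, 1/3 · 0.024691 = 0.0082305; with total 0.075537.
Therefore the posterior P(box C | data) = (0.0082305) / (0.075537) = 0.10896.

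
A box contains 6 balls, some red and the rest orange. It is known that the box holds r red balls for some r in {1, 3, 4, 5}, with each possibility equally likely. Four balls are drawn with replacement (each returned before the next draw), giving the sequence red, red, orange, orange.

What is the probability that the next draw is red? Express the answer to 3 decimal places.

Compute the likelihood of the observed sequence for each case: P(data | r = 1) = (1/6)(1/6)(5/6)(5/6) = 0.01929; P(data | r = 3) = (3/6)(3/6)(3/6)(3/6) = 0.0625; P(data | r = 4) = (4/6)(4/6)(2/6)(2/6) = 0.049383; P(data | r = 5) = (5/6)(5/6)(1/6)(1/6) = 0.01929.
The prior-weighted likelihoods are 1/4 · 0.01929 = 0.0048225, 1/4 · 0.0625 = 0.015625, 1/4 · 0.049383 = 0.012346, 1/4 · 0.01929 = 0.0048225; these sum to 0.037616.
Dividing through by the total gives posterior P(r = 1 | data) = 0.12821, P(r = 3 | data) = 0.41538, P(r = 4 | data) = 0.32821, P(r = 5 | data) = 0.12821.
The predictive probability is P(red next | data) = (1/6)(0.12821) + (1/2)(0.41538) + (2/3)(0.32821) + (5/6)(0.12821) = 0.5547.

0.555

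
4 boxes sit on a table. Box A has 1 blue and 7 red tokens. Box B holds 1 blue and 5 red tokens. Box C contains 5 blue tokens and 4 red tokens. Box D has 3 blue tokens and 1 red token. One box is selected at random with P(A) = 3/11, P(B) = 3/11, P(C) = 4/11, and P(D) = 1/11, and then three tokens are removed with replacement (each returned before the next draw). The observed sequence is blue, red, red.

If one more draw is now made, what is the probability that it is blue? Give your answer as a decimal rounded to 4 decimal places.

Compute the likelihood of the observed sequence for each case: P(data | box A) = (1/8)(7/8)(7/8) = 0.095703; P(data | box B) = (1/6)(5/6)(5/6) = 0.11574; P(data | box C) = (5/9)(4/9)(4/9) = 0.10974; P(data | box D) = (3/4)(1/4)(1/4) = 0.046875.
Weighting by the prior gives 3/11 · 0.095703 = 0.026101, 3/11 · 0.11574 = 0.031566, 4/11 · 0.10974 = 0.039905, 1/11 · 0.046875 = 0.0042614; these sum to 0.10183.
Normalising, the posterior is P(box A | data) = 0.25631, P(box B | data) = 0.30997, P(box C | data) = 0.39187, P(box D | data) = 0.041847.
The predictive probability is P(blue next | data) = (1/8)(0.25631) + (1/6)(0.30997) + (5/9)(0.39187) + (3/4)(0.041847) = 0.33279.

0.3328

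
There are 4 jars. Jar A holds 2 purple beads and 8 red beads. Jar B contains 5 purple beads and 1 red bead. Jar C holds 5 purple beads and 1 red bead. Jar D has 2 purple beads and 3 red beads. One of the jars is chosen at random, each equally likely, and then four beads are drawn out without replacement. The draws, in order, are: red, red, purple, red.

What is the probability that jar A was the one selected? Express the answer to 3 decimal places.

Compute the likelihood of the observed sequence for each case: P(data | jar A) = (8/10)(7/9)(2/8)(6/7) = 2/15; P(data | jar B) = (1/6)(0/5) = 0; P(data | jar C) = (1/6)(0/5) = 0; P(data | jar D) = (3/5)(2/4)(2/3)(1/2) = 1/10.
Multiplying each by its prior: 1/4 · 2/15 = 1/30, 1/4 · 0 = 0, 1/4 · 0 = 0, 1/4 · 1/10 = 1/40; with total 7/120.
So P(jar A | data) = (1/30) / (7/120) = 4/7.

0.571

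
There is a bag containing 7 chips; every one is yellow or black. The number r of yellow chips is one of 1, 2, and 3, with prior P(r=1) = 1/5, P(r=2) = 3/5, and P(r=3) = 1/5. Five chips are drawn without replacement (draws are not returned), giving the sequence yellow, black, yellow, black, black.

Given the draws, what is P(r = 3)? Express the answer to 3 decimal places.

0.286

For each hypothesis, P(data | H) works out to: P(data | r = 1) = (1/7)(6/6)(0/5) = 0; P(data | r = 2) = (2/7)(5/6)(1/5)(4/4)(3/3) = 1/21; P(data | r = 3) = (3/7)(4/6)(2/5)(3/4)(2/3) = 2/35.
Weighting by the prior gives 1/5 · 0 = 0, 3/5 · 1/21 = 1/35, 1/5 · 2/35 = 2/175; with total 1/25.
So P(r = 3 | data) = (2/175) / (1/25) = 2/7.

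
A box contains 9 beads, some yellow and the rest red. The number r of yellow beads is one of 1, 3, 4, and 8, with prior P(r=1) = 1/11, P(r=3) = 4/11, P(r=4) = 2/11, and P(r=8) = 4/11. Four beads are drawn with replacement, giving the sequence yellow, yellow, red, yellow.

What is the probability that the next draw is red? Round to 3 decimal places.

Compute the likelihood of the observed sequence for each case: P(data | r = 1) = (1/9)(1/9)(8/9)(1/9) = 0.0012193; P(data | r = 3) = (3/9)(3/9)(6/9)(3/9) = 0.024691; P(data | r = 4) = (4/9)(4/9)(5/9)(4/9) = 0.048773; P(data | r = 8) = (8/9)(8/9)(1/9)(8/9) = 0.078037.
Multiplying each by its prior: 1/11 · 0.0012193 = 0.00011085, 4/11 · 0.024691 = 0.0089787, 2/11 · 0.048773 = 0.0088678, 4/11 · 0.078037 = 0.028377; these sum to 0.046334.
The posterior is then P(r = 1 | data) = 0.0023923, P(r = 3 | data) = 0.19378, P(r = 4 | data) = 0.19139, P(r = 8 | data) = 0.61244.
So P(red next | data) = Σ P(red next | H) P(H | data) = (8/9)(0.0023923) + (2/3)(0.19378) + (5/9)(0.19139) + (1/9)(0.61244) = 0.30569.

0.306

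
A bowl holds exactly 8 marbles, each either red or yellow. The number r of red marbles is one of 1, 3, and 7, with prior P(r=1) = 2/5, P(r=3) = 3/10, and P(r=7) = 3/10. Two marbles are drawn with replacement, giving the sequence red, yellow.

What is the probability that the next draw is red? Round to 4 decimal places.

0.4122

For each hypothesis, P(data | H) works out to: P(data | r = 1) = (1/8)(7/8) = 7/64; P(data | r = 3) = (3/8)(5/8) = 15/64; P(data | r = 7) = (7/8)(1/8) = 7/64.
Multiplying each by its prior: 2/5 · 7/64 = 7/160, 3/10 · 15/64 = 9/128, 3/10 · 7/64 = 21/640; with total 47/320.
Normalising, the posterior is P(r = 1 | data) = 14/47, P(r = 3 | data) = 45/94, P(r = 7 | data) = 21/94.
The predictive probability is P(red next | data) = (1/8)(14/47) + (3/8)(45/94) + (7/8)(21/94) = 155/376.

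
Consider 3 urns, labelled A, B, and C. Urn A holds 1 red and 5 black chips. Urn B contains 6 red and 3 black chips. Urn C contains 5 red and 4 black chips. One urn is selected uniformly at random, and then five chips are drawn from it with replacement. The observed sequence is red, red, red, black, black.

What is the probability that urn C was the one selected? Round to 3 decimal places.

Compute the likelihood of the observed sequence for each case: P(data | urn A) = (1/6)(1/6)(1/6)(5/6)(5/6) = 0.003215; P(data | urn B) = (6/9)(6/9)(6/9)(3/9)(3/9) = 0.032922; P(data | urn C) = (5/9)(5/9)(5/9)(4/9)(4/9) = 0.03387.
Multiplying each by its prior: 1/3 · 0.003215 = 0.0010717, 1/3 · 0.032922 = 0.010974, 1/3 · 0.03387 = 0.01129; with total 0.023336.
By Bayes' rule, P(urn C | data) = (0.01129) / (0.023336) = 0.48381.

0.484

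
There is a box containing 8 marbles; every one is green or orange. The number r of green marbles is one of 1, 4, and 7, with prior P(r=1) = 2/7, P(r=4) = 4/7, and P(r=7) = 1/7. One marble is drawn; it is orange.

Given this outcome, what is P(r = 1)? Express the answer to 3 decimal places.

For each hypothesis, P(data | H) works out to: P(data | r = 1) = (7/8) = 7/8; P(data | r = 4) = (4/8) = 1/2; P(data | r = 7) = (1/8) = 1/8.
Multiplying each by its prior: 2/7 · 7/8 = 1/4, 4/7 · 1/2 = 2/7, 1/7 · 1/8 = 1/56; these sum to 31/56.
So P(r = 1 | data) = (1/4) / (31/56) = 14/31.

0.452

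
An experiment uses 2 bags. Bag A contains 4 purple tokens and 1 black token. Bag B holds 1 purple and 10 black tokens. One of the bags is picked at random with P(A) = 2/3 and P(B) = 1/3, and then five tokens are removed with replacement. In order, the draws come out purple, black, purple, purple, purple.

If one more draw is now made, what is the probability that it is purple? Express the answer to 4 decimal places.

Compute the likelihood of the observed sequence for each case: P(data | bag A) = (4/5)(1/5)(4/5)(4/5)(4/5) = 0.08192; P(data | bag B) = (1/11)(10/11)(1/11)(1/11)(1/11) = 6.2092e-05.
The prior-weighted likelihoods are 2/3 · 0.08192 = 0.054613, 1/3 · 6.2092e-05 = 2.0697e-05; with total 0.054634.
Dividing through by the total gives posterior P(bag A | data) = 0.99962, P(bag B | data) = 0.00037884.
Averaging over the posterior, P(purple next | data) = (4/5)(0.99962) + (1/11)(0.00037884) = 0.79973.

0.7997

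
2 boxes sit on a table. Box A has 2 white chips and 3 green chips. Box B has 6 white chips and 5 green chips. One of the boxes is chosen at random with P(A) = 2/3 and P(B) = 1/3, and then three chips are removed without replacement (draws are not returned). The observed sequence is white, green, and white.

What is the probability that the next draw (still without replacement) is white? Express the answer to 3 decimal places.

For each hypothesis, P(data | H) works out to: P(data | box A) = (2/5)(3/4)(1/3) = 1/10; P(data | box B) = (6/11)(5/10)(5/9) = 5/33.
Multiplying each by its prior: 2/3 · 1/10 = 1/15, 1/3 · 5/33 = 5/99; these sum to 58/495.
Dividing through by the total gives posterior P(box A | data) = 33/58, P(box B | data) = 25/58.
So P(white next | data) = Σ P(white next | H) P(H | data) = (0)(33/58) + (1/2)(25/58) = 25/116.

0.216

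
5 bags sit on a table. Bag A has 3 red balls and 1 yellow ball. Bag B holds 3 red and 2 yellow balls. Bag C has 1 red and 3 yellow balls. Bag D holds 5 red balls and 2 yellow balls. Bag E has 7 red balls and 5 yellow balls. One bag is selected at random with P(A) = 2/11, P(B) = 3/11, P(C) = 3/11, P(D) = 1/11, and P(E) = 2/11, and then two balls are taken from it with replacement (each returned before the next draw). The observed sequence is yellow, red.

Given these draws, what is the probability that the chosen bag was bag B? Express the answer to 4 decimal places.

The likelihood of the observed sequence under each hypothesis: P(data | bag A) = (1/4)(3/4) = 0.1875; P(data | bag B) = (2/5)(3/5) = 0.24; P(data | bag C) = (3/4)(1/4) = 0.1875; P(data | bag D) = (2/7)(5/7) = 0.20408; P(data | bag E) = (5/12)(7/12) = 0.24306.
Multiplying each by its prior: 2/11 · 0.1875 = 0.034091, 3/11 · 0.24 = 0.065455, 3/11 · 0.1875 = 0.051136, 1/11 · 0.20408 = 0.018553, 2/11 · 0.24306 = 0.044192; with total 0.21343.
So P(bag B | data) = (0.065455) / (0.21343) = 0.30668.

0.3067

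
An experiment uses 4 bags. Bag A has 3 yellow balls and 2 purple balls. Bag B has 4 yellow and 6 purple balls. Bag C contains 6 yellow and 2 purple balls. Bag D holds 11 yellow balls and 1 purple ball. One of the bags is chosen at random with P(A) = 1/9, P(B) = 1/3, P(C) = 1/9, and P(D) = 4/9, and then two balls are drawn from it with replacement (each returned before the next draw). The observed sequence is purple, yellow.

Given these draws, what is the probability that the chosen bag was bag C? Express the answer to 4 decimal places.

0.1290

Under each hypothesis, the probability of the observed sequence is: P(data | bag A) = (2/5)(3/5) = 0.24; P(data | bag B) = (6/10)(4/10) = 0.24; P(data | bag C) = (2/8)(6/8) = 0.1875; P(data | bag D) = (1/12)(11/12) = 0.076389.
Multiplying each by its prior: 1/9 · 0.24 = 0.026667, 1/3 · 0.24 = 0.08, 1/9 · 0.1875 = 0.020833, 4/9 · 0.076389 = 0.033951; summing to 0.16145.
Hence P(bag C | data) = (0.020833) / (0.16145) = 0.12904.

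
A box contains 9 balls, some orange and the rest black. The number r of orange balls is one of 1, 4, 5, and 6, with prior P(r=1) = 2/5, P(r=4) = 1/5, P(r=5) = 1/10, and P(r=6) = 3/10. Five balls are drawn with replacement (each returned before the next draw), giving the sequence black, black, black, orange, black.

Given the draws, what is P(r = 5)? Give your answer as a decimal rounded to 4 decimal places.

0.0531

Compute the likelihood of the observed sequence for each case: P(data | r = 1) = (8/9)(8/9)(8/9)(1/9)(8/9) = 0.069366; P(data | r = 4) = (5/9)(5/9)(5/9)(4/9)(5/9) = 0.042338; P(data | r = 5) = (4/9)(4/9)(4/9)(5/9)(4/9) = 0.021677; P(data | r = 6) = (3/9)(3/9)(3/9)(6/9)(3/9) = 0.0082305.
Weighting by the prior gives 2/5 · 0.069366 = 0.027746, 1/5 · 0.042338 = 0.0084675, 1/10 · 0.021677 = 0.0021677, 3/10 · 0.0082305 = 0.0024691; summing to 0.040851.
Therefore the posterior P(r = 5 | data) = (0.0021677) / (0.040851) = 0.053064.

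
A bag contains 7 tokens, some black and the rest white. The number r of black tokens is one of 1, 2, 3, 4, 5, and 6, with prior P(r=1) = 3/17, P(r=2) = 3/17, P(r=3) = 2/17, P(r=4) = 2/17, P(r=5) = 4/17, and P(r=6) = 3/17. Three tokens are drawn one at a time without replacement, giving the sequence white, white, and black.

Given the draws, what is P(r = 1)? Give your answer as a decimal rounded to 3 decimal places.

0.243

The likelihood of the observed sequence under each hypothesis: P(data | r = 1) = (6/7)(5/6)(1/5) = 1/7; P(data | r = 2) = (5/7)(4/6)(2/5) = 4/21; P(data | r = 3) = (4/7)(3/6)(3/5) = 6/35; P(data | r = 4) = (3/7)(2/6)(4/5) = 4/35; P(data | r = 5) = (2/7)(1/6)(5/5) = 1/21; P(data | r = 6) = (1/7)(0/6) = 0.
Weighting by the prior gives 3/17 · 1/7 = 3/119, 3/17 · 4/21 = 4/119, 2/17 · 6/35 = 12/595, 2/17 · 4/35 = 8/595, 4/17 · 1/21 = 4/357, 3/17 · 0 = 0; with total 37/357.
By Bayes' rule, P(r = 1 | data) = (3/119) / (37/357) = 9/37.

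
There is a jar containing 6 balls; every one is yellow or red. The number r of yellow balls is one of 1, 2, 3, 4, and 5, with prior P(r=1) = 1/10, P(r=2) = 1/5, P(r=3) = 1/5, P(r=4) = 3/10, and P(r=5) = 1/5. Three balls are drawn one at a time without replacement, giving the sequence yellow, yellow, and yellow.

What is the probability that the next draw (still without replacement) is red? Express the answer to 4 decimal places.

0.4902

The likelihood of the observed sequence under each hypothesis: P(data | r = 1) = (1/6)(0/5) = 0; P(data | r = 2) = (2/6)(1/5)(0/4) = 0; P(data | r = 3) = (3/6)(2/5)(1/4) = 1/20; P(data | r = 4) = (4/6)(3/5)(2/4) = 1/5; P(data | r = 5) = (5/6)(4/5)(3/4) = 1/2.
Multiplying each by its prior: 1/10 · 0 = 0, 1/5 · 0 = 0, 1/5 · 1/20 = 1/100, 3/10 · 1/5 = 3/50, 1/5 · 1/2 = 1/10; summing to 17/100.
Dividing through by the total gives posterior P(r = 1 | data) = 0, P(r = 2 | data) = 0, P(r = 3 | data) = 1/17, P(r = 4 | data) = 6/17, P(r = 5 | data) = 10/17.
Averaging over the posterior, P(red next | data) = (1)(1/17) + (2/3)(6/17) + (1/3)(10/17) = 25/51.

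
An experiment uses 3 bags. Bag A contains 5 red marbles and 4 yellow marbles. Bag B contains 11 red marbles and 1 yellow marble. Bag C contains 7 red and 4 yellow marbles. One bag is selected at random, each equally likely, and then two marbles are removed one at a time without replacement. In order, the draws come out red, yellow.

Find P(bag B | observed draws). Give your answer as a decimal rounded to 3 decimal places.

0.135

Compute the likelihood of the observed sequence for each case: P(data | bag A) = (5/9)(4/8) = 0.27778; P(data | bag B) = (11/12)(1/11) = 0.083333; P(data | bag C) = (7/11)(4/10) = 0.25455.
Weighting by the prior gives 1/3 · 0.27778 = 0.092593, 1/3 · 0.083333 = 0.027778, 1/3 · 0.25455 = 0.084848; with total 0.20522.
So P(bag B | data) = (0.027778) / (0.20522) = 0.13536.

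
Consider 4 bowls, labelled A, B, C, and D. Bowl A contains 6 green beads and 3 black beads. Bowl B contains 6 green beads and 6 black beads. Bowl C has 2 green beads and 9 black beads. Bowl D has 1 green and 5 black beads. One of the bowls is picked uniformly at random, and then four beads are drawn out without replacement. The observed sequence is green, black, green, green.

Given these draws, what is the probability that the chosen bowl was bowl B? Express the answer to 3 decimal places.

0.337

Under each hypothesis, the probability of the observed sequence is: P(data | bowl A) = (6/9)(3/8)(5/7)(4/6) = 0.11905; P(data | bowl B) = (6/12)(6/11)(5/10)(4/9) = 0.060606; P(data | bowl C) = (2/11)(9/10)(1/9)(0/8) = 0; P(data | bowl D) = (1/6)(5/5)(0/4) = 0.
Multiplying each by its prior: 1/4 · 0.11905 = 0.029762, 1/4 · 0.060606 = 0.015152, 1/4 · 0 = 0, 1/4 · 0 = 0; these sum to 0.044913.
By Bayes' rule, P(bowl B | data) = (0.015152) / (0.044913) = 0.33735.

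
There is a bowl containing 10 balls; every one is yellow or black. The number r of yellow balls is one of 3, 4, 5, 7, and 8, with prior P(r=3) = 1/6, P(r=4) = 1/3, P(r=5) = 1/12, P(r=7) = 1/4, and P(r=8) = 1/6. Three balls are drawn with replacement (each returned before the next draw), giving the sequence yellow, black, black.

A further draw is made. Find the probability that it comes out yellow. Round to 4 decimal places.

0.4524

Under each hypothesis, the probability of the observed sequence is: P(data | r = 3) = (3/10)(7/10)(7/10) = 0.147; P(data | r = 4) = (4/10)(6/10)(6/10) = 0.144; P(data | r = 5) = (5/10)(5/10)(5/10) = 0.125; P(data | r = 7) = (7/10)(3/10)(3/10) = 0.063; P(data | r = 8) = (8/10)(2/10)(2/10) = 0.032.
Weighting by the prior gives 1/6 · 0.147 = 0.0245, 1/3 · 0.144 = 0.048, 1/12 · 0.125 = 0.010417, 1/4 · 0.063 = 0.01575, 1/6 · 0.032 = 0.0053333; summing to 0.104.
Dividing through by the total gives posterior P(r = 3 | data) = 0.23558, P(r = 4 | data) = 0.46154, P(r = 5 | data) = 0.10016, P(r = 7 | data) = 0.15144, P(r = 8 | data) = 0.051282.
So P(yellow next | data) = Σ P(yellow next | H) P(H | data) = (3/10)(0.23558) + (2/5)(0.46154) + (1/2)(0.10016) + (7/10)(0.15144) + (4/5)(0.051282) = 0.4524.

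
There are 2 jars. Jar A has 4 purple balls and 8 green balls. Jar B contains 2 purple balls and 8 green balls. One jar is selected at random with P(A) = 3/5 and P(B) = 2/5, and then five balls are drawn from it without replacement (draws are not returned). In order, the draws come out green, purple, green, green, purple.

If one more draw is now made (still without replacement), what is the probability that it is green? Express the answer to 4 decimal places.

The likelihood of the observed sequence under each hypothesis: P(data | jar A) = (8/12)(4/11)(7/10)(6/9)(3/8) = 7/165; P(data | jar B) = (8/10)(2/9)(7/8)(6/7)(1/6) = 1/45.
The prior-weighted likelihoods are 3/5 · 7/165 = 7/275, 2/5 · 1/45 = 2/225; summing to 17/495.
The posterior is then P(jar A | data) = 63/85, P(jar B | data) = 22/85.
So P(green next | data) = Σ P(green next | H) P(H | data) = (5/7)(63/85) + (1)(22/85) = 67/85.

0.7882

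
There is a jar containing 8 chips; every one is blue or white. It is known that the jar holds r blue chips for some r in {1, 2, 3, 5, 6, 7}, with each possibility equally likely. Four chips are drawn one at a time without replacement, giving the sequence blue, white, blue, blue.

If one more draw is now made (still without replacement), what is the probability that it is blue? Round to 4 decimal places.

0.7273

Under each hypothesis, the probability of the observed sequence is: P(data | r = 1) = (1/8)(7/7)(0/6) = 0; P(data | r = 2) = (2/8)(6/7)(1/6)(0/5) = 0; P(data | r = 3) = (3/8)(5/7)(2/6)(1/5) = 1/56; P(data | r = 5) = (5/8)(3/7)(4/6)(3/5) = 3/28; P(data | r = 6) = (6/8)(2/7)(5/6)(4/5) = 1/7; P(data | r = 7) = (7/8)(1/7)(6/6)(5/5) = 1/8.
The prior-weighted likelihoods are 1/6 · 0 = 0, 1/6 · 0 = 0, 1/6 · 1/56 = 1/336, 1/6 · 3/28 = 1/56, 1/6 · 1/7 = 1/42, 1/6 · 1/8 = 1/48; with total 11/168.
The posterior is then P(r = 1 | data) = 0, P(r = 2 | data) = 0, P(r = 3 | data) = 1/22, P(r = 5 | data) = 3/11, P(r = 6 | data) = 4/11, P(r = 7 | data) = 7/22.
The predictive probability is P(blue next | data) = (0)(1/22) + (1/2)(3/11) + (3/4)(4/11) + (1)(7/22) = 8/11.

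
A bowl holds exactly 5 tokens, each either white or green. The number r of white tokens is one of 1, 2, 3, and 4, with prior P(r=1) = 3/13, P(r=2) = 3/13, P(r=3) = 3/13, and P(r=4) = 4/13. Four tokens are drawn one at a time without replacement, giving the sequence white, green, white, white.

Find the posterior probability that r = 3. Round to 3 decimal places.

The likelihood of the observed sequence under each hypothesis: P(data | r = 1) = (1/5)(4/4)(0/3) = 0; P(data | r = 2) = (2/5)(3/4)(1/3)(0/2) = 0; P(data | r = 3) = (3/5)(2/4)(2/3)(1/2) = 1/10; P(data | r = 4) = (4/5)(1/4)(3/3)(2/2) = 1/5.
Weighting by the prior gives 3/13 · 0 = 0, 3/13 · 0 = 0, 3/13 · 1/10 = 3/130, 4/13 · 1/5 = 4/65; with total 11/130.
By Bayes' rule, P(r = 3 | data) = (3/130) / (11/130) = 3/11.

0.273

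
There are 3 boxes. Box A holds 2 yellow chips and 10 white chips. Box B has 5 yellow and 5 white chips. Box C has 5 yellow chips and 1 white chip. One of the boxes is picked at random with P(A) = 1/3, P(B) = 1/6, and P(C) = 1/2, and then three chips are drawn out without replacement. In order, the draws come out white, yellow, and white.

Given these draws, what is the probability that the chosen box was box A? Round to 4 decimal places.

For each hypothesis, P(data | H) works out to: P(data | box A) = (10/12)(2/11)(9/10) = 0.13636; P(data | box B) = (5/10)(5/9)(4/8) = 0.13889; P(data | box C) = (1/6)(5/5)(0/4) = 0.
Weighting by the prior gives 1/3 · 0.13636 = 0.045455, 1/6 · 0.13889 = 0.023148, 1/2 · 0 = 0; these sum to 0.068603.
Therefore the posterior P(box A | data) = (0.045455) / (0.068603) = 0.66258.

0.6626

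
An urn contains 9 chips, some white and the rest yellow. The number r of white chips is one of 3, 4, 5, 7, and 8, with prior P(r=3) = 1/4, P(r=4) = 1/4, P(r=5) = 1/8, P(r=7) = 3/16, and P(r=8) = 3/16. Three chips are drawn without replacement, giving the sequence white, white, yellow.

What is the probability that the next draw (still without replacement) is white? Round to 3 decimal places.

The likelihood of the observed sequence under each hypothesis: P(data | r = 3) = (3/9)(2/8)(6/7) = 0.071429; P(data | r = 4) = (4/9)(3/8)(5/7) = 0.11905; P(data | r = 5) = (5/9)(4/8)(4/7) = 0.15873; P(data | r = 7) = (7/9)(6/8)(2/7) = 0.16667; P(data | r = 8) = (8/9)(7/8)(1/7) = 0.11111.
Weighting by the prior gives 1/4 · 0.071429 = 0.017857, 1/4 · 0.11905 = 0.029762, 1/8 · 0.15873 = 0.019841, 3/16 · 0.16667 = 0.03125, 3/16 · 0.11111 = 0.020833; these sum to 0.11954.
The posterior is then P(r = 3 | data) = 0.14938, P(r = 4 | data) = 0.24896, P(r = 5 | data) = 0.16598, P(r = 7 | data) = 0.26141, P(r = 8 | data) = 0.17427.
So P(white next | data) = Σ P(white next | H) P(H | data) = (1/6)(0.14938) + (1/3)(0.24896) + (1/2)(0.16598) + (5/6)(0.26141) + (1)(0.17427) = 0.58299.

0.583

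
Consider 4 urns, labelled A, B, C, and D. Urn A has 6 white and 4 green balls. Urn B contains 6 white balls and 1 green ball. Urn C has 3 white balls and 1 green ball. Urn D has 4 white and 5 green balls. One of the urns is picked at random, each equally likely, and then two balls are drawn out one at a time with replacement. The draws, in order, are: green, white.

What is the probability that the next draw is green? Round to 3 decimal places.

0.373

Compute the likelihood of the observed sequence for each case: P(data | urn A) = (4/10)(6/10) = 0.24; P(data | urn B) = (1/7)(6/7) = 0.12245; P(data | urn C) = (1/4)(3/4) = 0.1875; P(data | urn D) = (5/9)(4/9) = 0.24691.
The prior-weighted likelihoods are 1/4 · 0.24 = 0.06, 1/4 · 0.12245 = 0.030612, 1/4 · 0.1875 = 0.046875, 1/4 · 0.24691 = 0.061728; these sum to 0.19922.
Dividing through by the total gives posterior P(urn A | data) = 0.30118, P(urn B | data) = 0.15366, P(urn C | data) = 0.2353, P(urn D | data) = 0.30986.
So P(green next | data) = Σ P(green next | H) P(H | data) = (2/5)(0.30118) + (1/7)(0.15366) + (1/4)(0.2353) + (5/9)(0.30986) = 0.37339.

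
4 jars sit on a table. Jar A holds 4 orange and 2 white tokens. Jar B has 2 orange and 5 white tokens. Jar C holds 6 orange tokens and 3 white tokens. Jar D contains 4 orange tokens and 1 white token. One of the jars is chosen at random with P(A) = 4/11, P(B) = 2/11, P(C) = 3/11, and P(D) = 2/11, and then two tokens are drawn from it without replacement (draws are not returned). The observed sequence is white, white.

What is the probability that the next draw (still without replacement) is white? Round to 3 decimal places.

0.413

Under each hypothesis, the probability of the observed sequence is: P(data | jar A) = (2/6)(1/5) = 0.066667; P(data | jar B) = (5/7)(4/6) = 0.47619; P(data | jar C) = (3/9)(2/8) = 0.083333; P(data | jar D) = (1/5)(0/4) = 0.
Weighting by the prior gives 4/11 · 0.066667 = 0.024242, 2/11 · 0.47619 = 0.08658, 3/11 · 0.083333 = 0.022727, 2/11 · 0 = 0; summing to 0.13355.
Dividing through by the total gives posterior P(jar A | data) = 0.18152, P(jar B | data) = 0.6483, P(jar C | data) = 0.17018, P(jar D | data) = 0.
Averaging over the posterior, P(white next | data) = (0)(0.18152) + (3/5)(0.6483) + (1/7)(0.17018) = 0.41329.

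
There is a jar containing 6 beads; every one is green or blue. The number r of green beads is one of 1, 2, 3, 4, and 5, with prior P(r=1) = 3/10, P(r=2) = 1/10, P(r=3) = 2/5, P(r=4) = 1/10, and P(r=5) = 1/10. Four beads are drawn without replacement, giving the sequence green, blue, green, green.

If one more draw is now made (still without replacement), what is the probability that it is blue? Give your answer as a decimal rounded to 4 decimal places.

For each hypothesis, P(data | H) works out to: P(data | r = 1) = (1/6)(5/5)(0/4) = 0; P(data | r = 2) = (2/6)(4/5)(1/4)(0/3) = 0; P(data | r = 3) = (3/6)(3/5)(2/4)(1/3) = 1/20; P(data | r = 4) = (4/6)(2/5)(3/4)(2/3) = 2/15; P(data | r = 5) = (5/6)(1/5)(4/4)(3/3) = 1/6.
Multiplying each by its prior: 3/10 · 0 = 0, 1/10 · 0 = 0, 2/5 · 1/20 = 1/50, 1/10 · 2/15 = 1/75, 1/10 · 1/6 = 1/60; these sum to 1/20.
The posterior is then P(r = 1 | data) = 0, P(r = 2 | data) = 0, P(r = 3 | data) = 2/5, P(r = 4 | data) = 4/15, P(r = 5 | data) = 1/3.
The predictive probability is P(blue next | data) = (1)(2/5) + (1/2)(4/15) + (0)(1/3) = 8/15.

0.5333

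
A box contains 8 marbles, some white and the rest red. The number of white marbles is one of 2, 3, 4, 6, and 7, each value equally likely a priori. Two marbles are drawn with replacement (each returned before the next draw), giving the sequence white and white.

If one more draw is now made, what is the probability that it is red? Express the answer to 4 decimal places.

The likelihood of the observed sequence under each hypothesis: P(data | r = 2) = (2/8)(2/8) = 1/16; P(data | r = 3) = (3/8)(3/8) = 9/64; P(data | r = 4) = (4/8)(4/8) = 1/4; P(data | r = 6) = (6/8)(6/8) = 9/16; P(data | r = 7) = (7/8)(7/8) = 49/64.
The prior-weighted likelihoods are 1/5 · 1/16 = 1/80, 1/5 · 9/64 = 9/320, 1/5 · 1/4 = 1/20, 1/5 · 9/16 = 9/80, 1/5 · 49/64 = 49/320; summing to 57/160.
Dividing through by the total gives posterior P(r = 2 | data) = 2/57, P(r = 3 | data) = 3/38, P(r = 4 | data) = 8/57, P(r = 6 | data) = 6/19, P(r = 7 | data) = 49/114.
So P(red next | data) = Σ P(red next | H) P(H | data) = (3/4)(2/57) + (5/8)(3/38) + (1/2)(8/57) + (1/4)(6/19) + (1/8)(49/114) = 127/456.

0.2785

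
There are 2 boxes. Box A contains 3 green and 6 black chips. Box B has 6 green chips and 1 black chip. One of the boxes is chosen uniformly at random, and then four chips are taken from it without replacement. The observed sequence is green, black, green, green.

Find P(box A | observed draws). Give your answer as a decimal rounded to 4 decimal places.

0.0769

Compute the likelihood of the observed sequence for each case: P(data | box A) = (3/9)(6/8)(2/7)(1/6) = 1/84; P(data | box B) = (6/7)(1/6)(5/5)(4/4) = 1/7.
Multiplying each by its prior: 1/2 · 1/84 = 1/168, 1/2 · 1/7 = 1/14; summing to 13/168.
So P(box A | data) = (1/168) / (13/168) = 1/13.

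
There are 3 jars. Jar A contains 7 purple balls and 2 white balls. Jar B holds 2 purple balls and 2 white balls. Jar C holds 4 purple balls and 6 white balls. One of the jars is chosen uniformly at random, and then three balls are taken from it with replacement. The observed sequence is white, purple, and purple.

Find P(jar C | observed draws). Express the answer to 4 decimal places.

0.2701

The likelihood of the observed sequence under each hypothesis: P(data | jar A) = (2/9)(7/9)(7/9) = 0.13443; P(data | jar B) = (2/4)(2/4)(2/4) = 0.125; P(data | jar C) = (6/10)(4/10)(4/10) = 0.096.
Weighting by the prior gives 1/3 · 0.13443 = 0.04481, 1/3 · 0.125 = 0.041667, 1/3 · 0.096 = 0.032; with total 0.11848.
Hence P(jar C | data) = (0.032) / (0.11848) = 0.27009.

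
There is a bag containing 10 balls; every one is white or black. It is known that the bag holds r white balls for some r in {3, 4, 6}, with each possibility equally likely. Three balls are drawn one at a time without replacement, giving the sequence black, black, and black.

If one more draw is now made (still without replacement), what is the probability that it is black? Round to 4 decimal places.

0.4939

Compute the likelihood of the observed sequence for each case: P(data | r = 3) = (7/10)(6/9)(5/8) = 7/24; P(data | r = 4) = (6/10)(5/9)(4/8) = 1/6; P(data | r = 6) = (4/10)(3/9)(2/8) = 1/30.
The prior-weighted likelihoods are 1/3 · 7/24 = 7/72, 1/3 · 1/6 = 1/18, 1/3 · 1/30 = 1/90; summing to 59/360.
Dividing through by the total gives posterior P(r = 3 | data) = 35/59, P(r = 4 | data) = 20/59, P(r = 6 | data) = 4/59.
Averaging over the posterior, P(black next | data) = (4/7)(35/59) + (3/7)(20/59) + (1/7)(4/59) = 204/413.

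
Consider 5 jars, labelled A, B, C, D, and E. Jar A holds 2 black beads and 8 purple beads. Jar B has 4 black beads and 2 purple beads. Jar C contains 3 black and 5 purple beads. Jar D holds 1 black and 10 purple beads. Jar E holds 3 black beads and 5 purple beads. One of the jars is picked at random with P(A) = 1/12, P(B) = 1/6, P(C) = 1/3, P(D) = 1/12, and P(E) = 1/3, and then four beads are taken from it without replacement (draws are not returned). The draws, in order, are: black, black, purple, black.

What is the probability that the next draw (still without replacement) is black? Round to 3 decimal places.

0.326

For each hypothesis, P(data | H) works out to: P(data | jar A) = (2/10)(1/9)(8/8)(0/7) = 0; P(data | jar B) = (4/6)(3/5)(2/4)(2/3) = 0.13333; P(data | jar C) = (3/8)(2/7)(5/6)(1/5) = 0.017857; P(data | jar D) = (1/11)(0/10) = 0; P(data | jar E) = (3/8)(2/7)(5/6)(1/5) = 0.017857.
Weighting by the prior gives 1/12 · 0 = 0, 1/6 · 0.13333 = 0.022222, 1/3 · 0.017857 = 0.0059524, 1/12 · 0 = 0, 1/3 · 0.017857 = 0.0059524; these sum to 0.034127.
The posterior is then P(jar A | data) = 0, P(jar B | data) = 0.65116, P(jar C | data) = 0.17442, P(jar D | data) = 0, P(jar E | data) = 0.17442.
So P(black next | data) = Σ P(black next | H) P(H | data) = (1/2)(0.65116) + (0)(0.17442) + (0)(0.17442) = 0.32558.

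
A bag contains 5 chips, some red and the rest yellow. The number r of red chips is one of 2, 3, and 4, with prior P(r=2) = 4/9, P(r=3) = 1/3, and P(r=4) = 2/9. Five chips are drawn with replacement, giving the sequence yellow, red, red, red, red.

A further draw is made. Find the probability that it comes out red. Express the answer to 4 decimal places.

0.6538

For each hypothesis, P(data | H) works out to: P(data | r = 2) = (3/5)(2/5)(2/5)(2/5)(2/5) = 0.01536; P(data | r = 3) = (2/5)(3/5)(3/5)(3/5)(3/5) = 0.05184; P(data | r = 4) = (1/5)(4/5)(4/5)(4/5)(4/5) = 0.08192.
Multiplying each by its prior: 4/9 · 0.01536 = 0.0068267, 1/3 · 0.05184 = 0.01728, 2/9 · 0.08192 = 0.018204; summing to 0.042311.
Normalising, the posterior is P(r = 2 | data) = 0.16134, P(r = 3 | data) = 0.4084, P(r = 4 | data) = 0.43025.
Averaging over the posterior, P(red next | data) = (2/5)(0.16134) + (3/5)(0.4084) + (4/5)(0.43025) = 0.65378.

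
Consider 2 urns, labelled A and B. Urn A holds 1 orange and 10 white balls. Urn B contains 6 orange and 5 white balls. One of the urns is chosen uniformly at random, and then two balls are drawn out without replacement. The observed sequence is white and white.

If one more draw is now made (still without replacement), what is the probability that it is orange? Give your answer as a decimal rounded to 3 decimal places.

Under each hypothesis, the probability of the observed sequence is: P(data | urn A) = (10/11)(9/10) = 9/11; P(data | urn B) = (5/11)(4/10) = 2/11.
Weighting by the prior gives 1/2 · 9/11 = 9/22, 1/2 · 2/11 = 1/11; these sum to 1/2.
Normalising, the posterior is P(urn A | data) = 9/11, P(urn B | data) = 2/11.
Averaging over the posterior, P(orange next | data) = (1/9)(9/11) + (2/3)(2/11) = 7/33.

0.212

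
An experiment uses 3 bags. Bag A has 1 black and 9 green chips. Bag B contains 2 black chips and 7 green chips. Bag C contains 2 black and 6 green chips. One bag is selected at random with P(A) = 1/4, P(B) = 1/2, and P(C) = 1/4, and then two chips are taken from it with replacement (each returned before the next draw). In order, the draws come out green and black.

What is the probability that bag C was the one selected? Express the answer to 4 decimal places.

The likelihood of the observed sequence under each hypothesis: P(data | bag A) = (9/10)(1/10) = 0.09; P(data | bag B) = (7/9)(2/9) = 0.17284; P(data | bag C) = (6/8)(2/8) = 0.1875.
Weighting by the prior gives 1/4 · 0.09 = 0.0225, 1/2 · 0.17284 = 0.08642, 1/4 · 0.1875 = 0.046875; these sum to 0.15579.
By Bayes' rule, P(bag C | data) = (0.046875) / (0.15579) = 0.30088.

0.3009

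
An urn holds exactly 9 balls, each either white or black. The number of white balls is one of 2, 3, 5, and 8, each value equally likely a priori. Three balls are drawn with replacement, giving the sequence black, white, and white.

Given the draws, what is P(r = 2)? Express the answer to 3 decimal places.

The likelihood of the observed sequence under each hypothesis: P(data | r = 2) = (7/9)(2/9)(2/9) = 28/729; P(data | r = 3) = (6/9)(3/9)(3/9) = 2/27; P(data | r = 5) = (4/9)(5/9)(5/9) = 100/729; P(data | r = 8) = (1/9)(8/9)(8/9) = 64/729.
The prior-weighted likelihoods are 1/4 · 28/729 = 7/729, 1/4 · 2/27 = 1/54, 1/4 · 100/729 = 25/729, 1/4 · 64/729 = 16/729; summing to 41/486.
By Bayes' rule, P(r = 2 | data) = (7/729) / (41/486) = 14/123.

0.114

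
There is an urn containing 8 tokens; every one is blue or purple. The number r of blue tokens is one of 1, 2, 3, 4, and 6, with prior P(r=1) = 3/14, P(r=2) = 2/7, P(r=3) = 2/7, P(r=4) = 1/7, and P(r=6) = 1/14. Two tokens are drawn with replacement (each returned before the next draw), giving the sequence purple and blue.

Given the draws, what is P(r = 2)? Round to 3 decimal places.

Under each hypothesis, the probability of the observed sequence is: P(data | r = 1) = (7/8)(1/8) = 7/64; P(data | r = 2) = (6/8)(2/8) = 3/16; P(data | r = 3) = (5/8)(3/8) = 15/64; P(data | r = 4) = (4/8)(4/8) = 1/4; P(data | r = 6) = (2/8)(6/8) = 3/16.
Multiplying each by its prior: 3/14 · 7/64 = 3/128, 2/7 · 3/16 = 3/56, 2/7 · 15/64 = 15/224, 1/7 · 1/4 = 1/28, 1/14 · 3/16 = 3/224; these sum to 173/896.
Therefore the posterior P(r = 2 | data) = (3/56) / (173/896) = 48/173.

0.277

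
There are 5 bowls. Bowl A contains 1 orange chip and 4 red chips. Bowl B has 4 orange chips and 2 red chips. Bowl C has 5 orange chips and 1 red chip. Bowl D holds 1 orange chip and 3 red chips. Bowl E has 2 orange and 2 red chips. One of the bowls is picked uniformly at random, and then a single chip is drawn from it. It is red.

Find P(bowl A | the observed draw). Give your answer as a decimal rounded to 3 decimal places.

Compute the likelihood of this draw for each case: P(data | bowl A) = (4/5) = 4/5; P(data | bowl B) = (2/6) = 1/3; P(data | bowl C) = (1/6) = 1/6; P(data | bowl D) = (3/4) = 3/4; P(data | bowl E) = (2/4) = 1/2.
Weighting by the prior gives 1/5 · 4/5 = 4/25, 1/5 · 1/3 = 1/15, 1/5 · 1/6 = 1/30, 1/5 · 3/4 = 3/20, 1/5 · 1/2 = 1/10; with total 51/100.
Therefore the posterior P(bowl A | data) = (4/25) / (51/100) = 16/51.

0.314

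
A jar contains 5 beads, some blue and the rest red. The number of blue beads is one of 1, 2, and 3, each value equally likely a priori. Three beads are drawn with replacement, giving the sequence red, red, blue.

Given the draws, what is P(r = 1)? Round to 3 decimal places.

Under each hypothesis, the probability of the observed sequence is: P(data | r = 1) = (4/5)(4/5)(1/5) = 16/125; P(data | r = 2) = (3/5)(3/5)(2/5) = 18/125; P(data | r = 3) = (2/5)(2/5)(3/5) = 12/125.
Multiplying each by its prior: 1/3 · 16/125 = 16/375, 1/3 · 18/125 = 6/125, 1/3 · 12/125 = 4/125; summing to 46/375.
By Bayes' rule, P(r = 1 | data) = (16/375) / (46/375) = 8/23.

0.348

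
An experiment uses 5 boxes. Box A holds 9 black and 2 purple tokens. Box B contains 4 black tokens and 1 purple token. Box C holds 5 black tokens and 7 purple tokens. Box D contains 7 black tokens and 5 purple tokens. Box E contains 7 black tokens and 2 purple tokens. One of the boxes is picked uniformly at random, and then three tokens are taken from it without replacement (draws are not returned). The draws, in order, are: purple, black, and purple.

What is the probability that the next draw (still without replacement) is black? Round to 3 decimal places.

0.602

Compute the likelihood of the observed sequence for each case: P(data | box A) = (2/11)(9/10)(1/9) = 1/55; P(data | box B) = (1/5)(4/4)(0/3) = 0; P(data | box C) = (7/12)(5/11)(6/10) = 7/44; P(data | box D) = (5/12)(7/11)(4/10) = 7/66; P(data | box E) = (2/9)(7/8)(1/7) = 1/36.
Weighting by the prior gives 1/5 · 1/55 = 1/275, 1/5 · 0 = 0, 1/5 · 7/44 = 7/220, 1/5 · 7/66 = 7/330, 1/5 · 1/36 = 1/180; summing to 14/225.
The posterior is then P(box A | data) = 9/154, P(box B | data) = 0, P(box C | data) = 45/88, P(box D | data) = 15/44, P(box E | data) = 5/56.
Averaging over the posterior, P(black next | data) = (1)(9/154) + (4/9)(45/88) + (2/3)(15/44) + (1)(5/56) = 53/88.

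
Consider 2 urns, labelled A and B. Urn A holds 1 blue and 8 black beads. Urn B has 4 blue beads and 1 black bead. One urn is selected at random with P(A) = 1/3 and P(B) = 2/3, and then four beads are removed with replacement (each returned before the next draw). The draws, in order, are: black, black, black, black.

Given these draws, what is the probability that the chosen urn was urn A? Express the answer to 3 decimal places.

0.995

Compute the likelihood of the observed sequence for each case: P(data | urn A) = (8/9)(8/9)(8/9)(8/9) = 0.6243; P(data | urn B) = (1/5)(1/5)(1/5)(1/5) = 0.0016.
Weighting by the prior gives 1/3 · 0.6243 = 0.2081, 2/3 · 0.0016 = 0.0010667; with total 0.20917.
Hence P(urn A | data) = (0.2081) / (0.20917) = 0.9949.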